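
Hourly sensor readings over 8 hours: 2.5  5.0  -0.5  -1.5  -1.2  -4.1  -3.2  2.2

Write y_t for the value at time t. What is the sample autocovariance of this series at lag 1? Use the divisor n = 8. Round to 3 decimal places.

Mean ȳ = (2.5 + 5.0 − 0.5 − 1.5 − 1.2 − 4.1 − 3.2 + 2.2)/8 = -0.1000
Σ_{t=1}^{7}(y_t−ȳ)(y_{t+1}−ȳ) = 22.9900
γ_1 = 22.9900 / 8 = 2.874

2.874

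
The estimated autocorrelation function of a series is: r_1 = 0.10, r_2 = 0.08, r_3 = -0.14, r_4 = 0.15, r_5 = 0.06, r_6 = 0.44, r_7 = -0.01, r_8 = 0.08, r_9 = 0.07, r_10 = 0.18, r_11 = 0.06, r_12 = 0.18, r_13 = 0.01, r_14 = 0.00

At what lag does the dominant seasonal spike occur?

The largest autocorrelation is r_6 = 0.44; the remaining lags stay at or below 0.18.
The dominant spike at lag 6 indicates a seasonal period of 6.

6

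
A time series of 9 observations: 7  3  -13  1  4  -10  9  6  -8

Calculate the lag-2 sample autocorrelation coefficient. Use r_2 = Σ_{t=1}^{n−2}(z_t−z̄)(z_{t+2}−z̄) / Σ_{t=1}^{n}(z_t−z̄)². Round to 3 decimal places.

-0.471

Mean z̄ = (7 + 3 − 13 + 1 + 4 − 10 + 9 + 6 − 8)/9 = -0.1111
Σ(z_t−z̄)(z_{t+2}−z̄) = (-91.6543) + (3.4568) + (-52.9877) + (-10.9877) + (37.4568) + (-60.4321) + (-71.8765) = -247.0247
Denominator Σ(z_t−z̄)² = 524.8889
r_2 = -247.0247 / 524.8889 = -0.471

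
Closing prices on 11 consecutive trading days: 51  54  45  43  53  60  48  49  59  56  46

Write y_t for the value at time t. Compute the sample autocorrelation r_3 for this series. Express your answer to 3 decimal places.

Mean ȳ = (51 + 54 + 45 + 43 + 53 + 60 + 48 + 49 + 59 + 56 + 46)/11 = 51.2727
Numerator Σ_{t=1}^{8}(y_t−ȳ)(y_{t+3}−ȳ) = 39.3223
Denominator Σ(y_t−ȳ)² = 320.1818
r_3 = 39.3223 / 320.1818 = 0.123

0.123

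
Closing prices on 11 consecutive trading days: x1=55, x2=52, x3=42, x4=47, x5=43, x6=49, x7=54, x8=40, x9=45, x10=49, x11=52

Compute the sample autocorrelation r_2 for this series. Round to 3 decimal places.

-0.366

Mean x̄ = (55 + 52 + 42 + 47 + 43 + 49 + 54 + 40 + 45 + 49 + 52)/11 = 48.0000
Numerator Σ_{t=1}^{9}(x_t−x̄)(x_{t+2}−x̄) = -93.0000
Denominator Σ(x_t−x̄)² = 254.0000
r_2 = -93.0000 / 254.0000 = -0.366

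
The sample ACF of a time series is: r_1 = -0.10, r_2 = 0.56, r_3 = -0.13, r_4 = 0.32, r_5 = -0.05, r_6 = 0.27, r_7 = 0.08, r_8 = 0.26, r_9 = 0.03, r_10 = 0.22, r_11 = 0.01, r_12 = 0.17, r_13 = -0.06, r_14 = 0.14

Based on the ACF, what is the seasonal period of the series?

The largest autocorrelation is r_2 = 0.56, with weaker echoes at lags 4 (0.32), 6 (0.27), 8 (0.26), 10 (0.22) and 12 (0.17); the remaining lags stay at or below 0.14.
The dominant spike at lag 2 indicates a seasonal period of 2.

2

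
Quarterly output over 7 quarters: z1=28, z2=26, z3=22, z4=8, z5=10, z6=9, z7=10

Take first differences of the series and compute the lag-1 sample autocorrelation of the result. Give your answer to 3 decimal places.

First differences Δz: -2, -4, -14, 2, -1, 1
Mean of differences = -3.0000
Numerator Σ(Δz_t−Δz̄)(Δz_{t+1}−Δz̄) = -27.0000
Denominator Σ(Δz_t−Δz̄)² = 168.0000
r_1(Δz) = -27.0000 / 168.0000 = -0.161

-0.161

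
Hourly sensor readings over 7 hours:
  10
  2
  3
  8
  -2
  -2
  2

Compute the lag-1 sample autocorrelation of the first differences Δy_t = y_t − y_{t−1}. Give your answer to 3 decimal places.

-0.308

First differences Δy: -8, 1, 5, -10, 0, 4
Mean of differences = -1.3333
Numerator Σ(Δy_t−Δȳ)(Δy_{t+1}−Δȳ) = -60.1111
Denominator Σ(Δy_t−Δȳ)² = 195.3333
r_1(Δy) = -60.1111 / 195.3333 = -0.308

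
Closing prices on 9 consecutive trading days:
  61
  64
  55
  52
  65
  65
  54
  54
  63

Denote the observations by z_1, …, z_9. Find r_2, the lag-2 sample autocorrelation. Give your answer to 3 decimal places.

Mean z̄ = (61 + 64 + 55 + 52 + 65 + 65 + 54 + 54 + 63)/9 = 59.2222
Numerator Σ_{t=1}^{7}(z_t−z̄)(z_{t+2}−z̄) = -188.2099
Denominator Σ(z_t−z̄)² = 231.5556
r_2 = -188.2099 / 231.5556 = -0.813

-0.813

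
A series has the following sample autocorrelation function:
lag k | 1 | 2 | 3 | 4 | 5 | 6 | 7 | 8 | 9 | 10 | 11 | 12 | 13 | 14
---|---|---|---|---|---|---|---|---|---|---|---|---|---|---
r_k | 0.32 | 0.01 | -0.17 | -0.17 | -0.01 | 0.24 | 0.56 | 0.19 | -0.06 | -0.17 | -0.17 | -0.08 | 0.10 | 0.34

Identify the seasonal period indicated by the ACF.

The largest autocorrelation is r_7 = 0.56, with a weaker echo at lag 14 (0.34); the remaining lags stay at or below 0.32. The elevated value at lag 1 (0.32), dropping to 0.01 at lag 2, reflects decaying short-term dependence rather than seasonality.
The dominant spike at lag 7 indicates a seasonal period of 7.

7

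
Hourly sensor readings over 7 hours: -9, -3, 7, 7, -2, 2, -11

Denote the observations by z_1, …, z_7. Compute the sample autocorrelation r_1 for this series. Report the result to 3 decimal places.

0.090

Mean z̄ = (-9 − 3 + 7 + 7 − 2 + 2 − 11)/7 = -1.2857
Deviations from mean: -7.7143, -1.7143, 8.2857, 8.2857, -0.7143, 3.2857, -9.7143
Σ(z_t−z̄)(z_{t+1}−z̄) = (13.2245) + (-14.2041) + (68.6531) + (-5.9184) + (-2.3469) + (-31.9184) = 27.4898
Denominator Σ(z_t−z̄)² = 305.4286
r_1 = 27.4898 / 305.4286 = 0.090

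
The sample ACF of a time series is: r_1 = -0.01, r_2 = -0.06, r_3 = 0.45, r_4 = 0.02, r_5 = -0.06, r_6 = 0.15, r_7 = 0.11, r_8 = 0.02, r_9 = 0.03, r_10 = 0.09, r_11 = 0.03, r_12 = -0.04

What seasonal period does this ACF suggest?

The largest autocorrelation is r_3 = 0.45, with a weaker echo at lag 6 (0.15); the remaining lags stay at or below 0.11.
The dominant spike at lag 3 indicates a seasonal period of 3.

3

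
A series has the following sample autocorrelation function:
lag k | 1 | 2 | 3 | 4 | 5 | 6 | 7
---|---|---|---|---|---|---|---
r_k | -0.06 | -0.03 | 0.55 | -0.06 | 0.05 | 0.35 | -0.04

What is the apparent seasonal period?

The largest autocorrelation is r_3 = 0.55, with a weaker echo at lag 6 (0.35); the remaining lags stay at or below 0.05.
The dominant spike at lag 3 indicates a seasonal period of 3.

3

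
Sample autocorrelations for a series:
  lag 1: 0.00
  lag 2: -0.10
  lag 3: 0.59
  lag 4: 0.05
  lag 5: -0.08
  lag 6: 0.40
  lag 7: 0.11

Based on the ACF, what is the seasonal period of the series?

The largest autocorrelation is r_3 = 0.59, with a weaker echo at lag 6 (0.40); the remaining lags stay at or below 0.11.
The dominant spike at lag 3 indicates a seasonal period of 3.

3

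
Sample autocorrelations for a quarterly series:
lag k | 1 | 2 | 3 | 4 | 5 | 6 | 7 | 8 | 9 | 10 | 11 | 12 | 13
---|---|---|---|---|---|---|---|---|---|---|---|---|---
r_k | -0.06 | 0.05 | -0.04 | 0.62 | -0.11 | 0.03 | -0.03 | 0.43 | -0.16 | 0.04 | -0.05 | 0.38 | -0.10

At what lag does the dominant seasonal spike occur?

4

The largest autocorrelation is r_4 = 0.62, with weaker echoes at lags 8 (0.43) and 12 (0.38); the remaining lags stay at or below 0.05.
The dominant spike at lag 4 indicates a seasonal period of 4.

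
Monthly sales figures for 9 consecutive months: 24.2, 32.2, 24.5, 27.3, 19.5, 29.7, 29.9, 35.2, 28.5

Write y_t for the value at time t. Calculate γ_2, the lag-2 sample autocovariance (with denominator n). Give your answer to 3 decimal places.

Mean ȳ = (24.2 + 32.2 + 24.5 + 27.3 + 19.5 + 29.7 + 29.9 + 35.2 + 28.5)/9 = 27.8889
Σ_{t=1}^{7}(y_t−ȳ)(y_{t+2}−ȳ) = 34.9242
γ_2 = 34.9242 / 9 = 3.880

3.880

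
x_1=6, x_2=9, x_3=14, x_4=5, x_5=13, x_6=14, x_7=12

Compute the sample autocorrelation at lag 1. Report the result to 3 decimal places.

Mean x̄ = (6 + 9 + 14 + 5 + 13 + 14 + 12)/7 = 10.4286
Deviations from mean: -4.4286, -1.4286, 3.5714, -5.4286, 2.5714, 3.5714, 1.5714
Σ(x_t−x̄)(x_{t+1}−x̄) = (6.3265) + (-5.1020) + (-19.3878) + (-13.9592) + (9.1837) + (5.6122) = -17.3265
Denominator Σ(x_t−x̄)² = 85.7143
r_1 = -17.3265 / 85.7143 = -0.202

-0.202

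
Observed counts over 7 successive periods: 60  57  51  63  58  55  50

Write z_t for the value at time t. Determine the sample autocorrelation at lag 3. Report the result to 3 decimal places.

-0.070

Mean z̄ = (60 + 57 + 51 + 63 + 58 + 55 + 50)/7 = 56.2857
Deviations from mean: 3.7143, 0.7143, -5.2857, 6.7143, 1.7143, -1.2857, -6.2857
Numerator Σ_{t=1}^{4}(z_t−z̄)(z_{t+3}−z̄) = -9.2449
Denominator Σ(z_t−z̄)² = 131.4286
r_3 = -9.2449 / 131.4286 = -0.070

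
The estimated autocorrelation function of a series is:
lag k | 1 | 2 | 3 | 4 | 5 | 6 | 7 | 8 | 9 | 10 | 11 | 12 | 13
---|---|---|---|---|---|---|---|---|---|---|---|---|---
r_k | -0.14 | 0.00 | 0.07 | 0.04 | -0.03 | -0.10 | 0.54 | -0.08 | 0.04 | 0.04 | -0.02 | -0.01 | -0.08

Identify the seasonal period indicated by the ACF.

7

The largest autocorrelation is r_7 = 0.54; the remaining lags stay at or below 0.07.
The dominant spike at lag 7 indicates a seasonal period of 7.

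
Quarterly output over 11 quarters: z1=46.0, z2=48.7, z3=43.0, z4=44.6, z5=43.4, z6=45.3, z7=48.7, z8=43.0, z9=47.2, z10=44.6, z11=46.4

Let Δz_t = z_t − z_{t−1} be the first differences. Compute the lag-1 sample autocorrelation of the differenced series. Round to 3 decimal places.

First differences Δz: 2.7, -5.7, 1.6, -1.2, 1.9, 3.4, -5.7, 4.2, -2.6, 1.8
Mean of differences = 0.0400
Numerator Σ(Δz_t−Δz̄)(Δz_{t+1}−Δz̄) = -81.0076
Denominator Σ(Δz_t−Δz̄)² = 119.0640
r_1(Δz) = -81.0076 / 119.0640 = -0.680

-0.680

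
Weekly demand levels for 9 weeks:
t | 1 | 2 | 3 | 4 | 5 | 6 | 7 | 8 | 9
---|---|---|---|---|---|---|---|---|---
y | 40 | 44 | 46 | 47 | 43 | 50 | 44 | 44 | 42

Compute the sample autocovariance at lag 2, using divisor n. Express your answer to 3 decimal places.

0.351

Mean ȳ = (40 + 44 + 46 + 47 + 43 + 50 + 44 + 44 + 42)/9 = 44.4444
Σ_{t=1}^{7}(y_t−ȳ)(y_{t+2}−ȳ) = 3.1605
γ_2 = 3.1605 / 9 = 0.351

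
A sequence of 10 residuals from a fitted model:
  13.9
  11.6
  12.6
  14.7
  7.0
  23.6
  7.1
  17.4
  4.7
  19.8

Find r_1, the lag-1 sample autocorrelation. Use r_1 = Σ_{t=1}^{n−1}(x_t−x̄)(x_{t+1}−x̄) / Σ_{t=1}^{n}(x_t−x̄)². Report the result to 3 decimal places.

-0.791

Mean x̄ = (13.9 + 11.6 + 12.6 + 14.7 + 7.0 + 23.6 + 7.1 + 17.4 + 4.7 + 19.8)/10 = 13.2400
Numerator Σ_{t=1}^{9}(x_t−x̄)(x_{t+1}−x̄) = -255.4256
Denominator Σ(x_t−x̄)² = 322.9040
r_1 = -255.4256 / 322.9040 = -0.791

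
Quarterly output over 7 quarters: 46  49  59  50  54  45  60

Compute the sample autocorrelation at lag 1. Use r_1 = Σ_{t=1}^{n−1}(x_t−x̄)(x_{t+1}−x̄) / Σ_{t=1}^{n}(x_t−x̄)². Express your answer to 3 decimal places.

-0.426

Mean x̄ = (46 + 49 + 59 + 50 + 54 + 45 + 60)/7 = 51.8571
Deviations from mean: -5.8571, -2.8571, 7.1429, -1.8571, 2.1429, -6.8571, 8.1429
Σ(x_t−x̄)(x_{t+1}−x̄) = (16.7347) + (-20.4082) + (-13.2653) + (-3.9796) + (-14.6939) + (-55.8367) = -91.4490
Denominator Σ(x_t−x̄)² = 214.8571
r_1 = -91.4490 / 214.8571 = -0.426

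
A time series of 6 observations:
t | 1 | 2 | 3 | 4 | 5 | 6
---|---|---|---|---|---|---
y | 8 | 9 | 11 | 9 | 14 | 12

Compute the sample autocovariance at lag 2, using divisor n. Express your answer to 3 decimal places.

Mean ȳ = (8 + 9 + 11 + 9 + 14 + 12)/6 = 10.5000
Deviations: -2.5000, -1.5000, 0.5000, -1.5000, 3.5000, 1.5000
Σ_{t=1}^{4}(y_t−ȳ)(y_{t+2}−ȳ) = 0.5000
γ_2 = 0.5000 / 6 = 0.083

0.083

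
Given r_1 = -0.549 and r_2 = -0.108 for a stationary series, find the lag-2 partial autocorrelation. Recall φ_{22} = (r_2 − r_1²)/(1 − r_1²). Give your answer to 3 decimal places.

φ_{22} = (r_2 − r_1²) / (1 − r_1²)
r_1² = (-0.549)² = 0.301401
Numerator = -0.108 − 0.3014 = -0.4094; denominator = 1 − 0.3014 = 0.6986
φ_{22} = -0.4094 / 0.6986 = -0.586

-0.586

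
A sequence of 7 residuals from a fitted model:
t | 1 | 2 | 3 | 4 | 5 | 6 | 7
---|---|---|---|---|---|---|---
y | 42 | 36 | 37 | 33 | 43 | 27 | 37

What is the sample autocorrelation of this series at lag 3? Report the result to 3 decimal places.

-0.167

Mean ȳ = (42 + 36 + 37 + 33 + 43 + 27 + 37)/7 = 36.4286
Deviations from mean: 5.5714, -0.4286, 0.5714, -3.4286, 6.5714, -9.4286, 0.5714
Numerator Σ_{t=1}^{4}(y_t−ȳ)(y_{t+3}−ȳ) = -29.2653
Denominator Σ(y_t−ȳ)² = 175.7143
r_3 = -29.2653 / 175.7143 = -0.167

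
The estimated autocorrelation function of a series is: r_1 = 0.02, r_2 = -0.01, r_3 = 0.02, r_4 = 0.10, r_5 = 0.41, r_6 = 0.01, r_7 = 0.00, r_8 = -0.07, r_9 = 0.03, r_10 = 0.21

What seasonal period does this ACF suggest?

5

The largest autocorrelation is r_5 = 0.41, with a weaker echo at lag 10 (0.21); the remaining lags stay at or below 0.10.
The dominant spike at lag 5 indicates a seasonal period of 5.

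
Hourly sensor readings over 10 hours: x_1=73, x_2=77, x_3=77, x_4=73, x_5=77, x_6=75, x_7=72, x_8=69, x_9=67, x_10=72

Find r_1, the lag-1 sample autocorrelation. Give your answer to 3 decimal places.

0.524

Mean x̄ = (73 + 77 + 77 + 73 + 77 + 75 + 72 + 69 + 67 + 72)/10 = 73.2000
Numerator Σ_{t=1}^{9}(x_t−x̄)(x_{t+1}−x̄) = 55.3600
Denominator Σ(x_t−x̄)² = 105.6000
r_1 = 55.3600 / 105.6000 = 0.524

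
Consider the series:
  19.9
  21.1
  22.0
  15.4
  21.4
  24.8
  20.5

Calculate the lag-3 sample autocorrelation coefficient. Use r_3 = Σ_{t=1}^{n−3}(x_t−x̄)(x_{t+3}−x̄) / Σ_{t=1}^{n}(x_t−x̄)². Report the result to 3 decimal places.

0.231

Mean x̄ = (19.9 + 21.1 + 22.0 + 15.4 + 21.4 + 24.8 + 20.5)/7 = 20.7286
Deviations from mean: -0.8286, 0.3714, 1.2714, -5.3286, 0.6714, 4.0714, -0.2286
Σ(x_t−x̄)(x_{t+3}−x̄) = (4.4151) + (0.2494) + (5.1765) + (1.2180) = 11.0590
Denominator Σ(x_t−x̄)² = 47.9143
r_3 = 11.0590 / 47.9143 = 0.231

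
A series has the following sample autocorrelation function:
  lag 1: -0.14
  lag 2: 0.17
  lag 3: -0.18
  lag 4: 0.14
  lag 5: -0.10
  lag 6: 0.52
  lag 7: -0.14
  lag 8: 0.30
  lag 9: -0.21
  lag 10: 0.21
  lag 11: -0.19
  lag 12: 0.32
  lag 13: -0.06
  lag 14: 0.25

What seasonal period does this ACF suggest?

6

The largest autocorrelation is r_6 = 0.52, with a weaker echo at lag 12 (0.32); the remaining lags stay at or below 0.30.
The dominant spike at lag 6 indicates a seasonal period of 6.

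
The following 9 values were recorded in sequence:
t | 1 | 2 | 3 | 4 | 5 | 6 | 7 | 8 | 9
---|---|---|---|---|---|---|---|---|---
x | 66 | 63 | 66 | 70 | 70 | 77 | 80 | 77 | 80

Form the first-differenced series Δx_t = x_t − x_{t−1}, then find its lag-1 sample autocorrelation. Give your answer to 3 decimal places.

First differences Δx: -3, 3, 4, 0, 7, 3, -3, 3
Mean of differences = 1.7500
Numerator Σ(Δx_t−Δx̄)(Δx_{t+1}−Δx̄) = -21.5625
Denominator Σ(Δx_t−Δx̄)² = 85.5000
r_1(Δx) = -21.5625 / 85.5000 = -0.252

-0.252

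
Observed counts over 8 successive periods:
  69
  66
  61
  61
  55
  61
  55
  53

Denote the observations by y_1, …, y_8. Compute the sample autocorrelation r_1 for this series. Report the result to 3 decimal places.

0.371

Mean ȳ = (69 + 66 + 61 + 61 + 55 + 61 + 55 + 53)/8 = 60.1250
Σ(y_t−ȳ)(y_{t+1}−ȳ) = (52.1406) + (5.1406) + (0.7656) + (-4.4844) + (-4.4844) + (-4.4844) + (36.5156) = 81.1094
Denominator Σ(y_t−ȳ)² = 218.8750
r_1 = 81.1094 / 218.8750 = 0.371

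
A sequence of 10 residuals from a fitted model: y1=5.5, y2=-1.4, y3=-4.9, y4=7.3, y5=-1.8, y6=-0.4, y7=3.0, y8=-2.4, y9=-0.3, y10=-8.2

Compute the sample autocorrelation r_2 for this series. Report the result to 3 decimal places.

-0.087

Mean ȳ = (5.5 − 1.4 − 4.9 + 7.3 − 1.8 − 0.4 + 3.0 − 2.4 − 0.3 − 8.2)/10 = -0.3600
Numerator Σ_{t=1}^{8}(y_t−ȳ)(y_{t+2}−ȳ) = -16.9012
Denominator Σ(y_t−ȳ)² = 193.7040
r_2 = -16.9012 / 193.7040 = -0.087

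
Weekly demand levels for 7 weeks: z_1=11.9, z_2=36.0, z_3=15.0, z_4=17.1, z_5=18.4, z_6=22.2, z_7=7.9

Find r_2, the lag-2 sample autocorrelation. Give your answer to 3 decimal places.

Mean z̄ = (11.9 + 36.0 + 15.0 + 17.1 + 18.4 + 22.2 + 7.9)/7 = 18.3571
Deviations from mean: -6.4571, 17.6429, -3.3571, -1.2571, 0.0429, 3.8429, -10.4571
Numerator Σ_{t=1}^{5}(z_t−z̄)(z_{t+2}−z̄) = -5.9251
Denominator Σ(z_t−z̄)² = 489.9371
r_2 = -5.9251 / 489.9371 = -0.012

-0.012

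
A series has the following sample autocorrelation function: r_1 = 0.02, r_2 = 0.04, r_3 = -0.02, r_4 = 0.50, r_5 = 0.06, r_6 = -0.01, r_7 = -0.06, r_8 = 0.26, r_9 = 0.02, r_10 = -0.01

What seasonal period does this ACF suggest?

The largest autocorrelation is r_4 = 0.50, with a weaker echo at lag 8 (0.26); the remaining lags stay at or below 0.06.
The dominant spike at lag 4 indicates a seasonal period of 4.

4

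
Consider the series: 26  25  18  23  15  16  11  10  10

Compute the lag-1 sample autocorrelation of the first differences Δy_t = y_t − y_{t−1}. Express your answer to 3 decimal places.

-0.821

First differences Δy: -1, -7, 5, -8, 1, -5, -1, 0
Mean of differences = -2.0000
Numerator Σ(Δy_t−Δȳ)(Δy_{t+1}−Δȳ) = -110.0000
Denominator Σ(Δy_t−Δȳ)² = 134.0000
r_1(Δy) = -110.0000 / 134.0000 = -0.821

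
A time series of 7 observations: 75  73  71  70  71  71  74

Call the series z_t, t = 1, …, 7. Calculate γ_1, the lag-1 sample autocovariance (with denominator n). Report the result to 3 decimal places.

0.793

Mean z̄ = (75 + 73 + 71 + 70 + 71 + 71 + 74)/7 = 72.1429
Deviations: 2.8571, 0.8571, -1.1429, -2.1429, -1.1429, -1.1429, 1.8571
Σ_{t=1}^{6}(z_t−z̄)(z_{t+1}−z̄) = 5.5510
γ_1 = 5.5510 / 7 = 0.793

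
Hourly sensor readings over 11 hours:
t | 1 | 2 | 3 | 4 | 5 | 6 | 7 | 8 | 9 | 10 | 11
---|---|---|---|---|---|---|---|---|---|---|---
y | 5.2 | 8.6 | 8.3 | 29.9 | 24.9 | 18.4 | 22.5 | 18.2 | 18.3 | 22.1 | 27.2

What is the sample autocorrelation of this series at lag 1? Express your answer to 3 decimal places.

Mean ȳ = (5.2 + 8.6 + 8.3 + 29.9 + 24.9 + 18.4 + 22.5 + 18.2 + 18.3 + 22.1 + 27.2)/11 = 18.5091
Numerator Σ_{t=1}^{10}(y_t−ȳ)(y_{t+1}−ȳ) = 217.7072
Denominator Σ(y_t−ȳ)² = 654.6491
r_1 = 217.7072 / 654.6491 = 0.333

0.333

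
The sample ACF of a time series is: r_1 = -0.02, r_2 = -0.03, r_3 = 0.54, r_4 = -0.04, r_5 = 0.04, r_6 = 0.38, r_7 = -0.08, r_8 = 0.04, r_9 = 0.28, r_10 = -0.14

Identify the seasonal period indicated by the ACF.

The largest autocorrelation is r_3 = 0.54, with weaker echoes at lags 6 (0.38) and 9 (0.28); the remaining lags stay at or below 0.04.
The dominant spike at lag 3 indicates a seasonal period of 3.

3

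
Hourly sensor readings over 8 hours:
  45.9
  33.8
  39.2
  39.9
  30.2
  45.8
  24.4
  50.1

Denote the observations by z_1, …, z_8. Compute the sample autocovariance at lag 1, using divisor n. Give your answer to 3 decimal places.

-46.618

Mean z̄ = (45.9 + 33.8 + 39.2 + 39.9 + 30.2 + 45.8 + 24.4 + 50.1)/8 = 38.6625
Deviations: 7.2375, -4.8625, 0.5375, 1.2375, -8.4625, 7.1375, -14.2625, 11.4375
Σ_{t=1}^{7}(z_t−z̄)(z_{t+1}−z̄) = -372.9402
γ_1 = -372.9402 / 8 = -46.618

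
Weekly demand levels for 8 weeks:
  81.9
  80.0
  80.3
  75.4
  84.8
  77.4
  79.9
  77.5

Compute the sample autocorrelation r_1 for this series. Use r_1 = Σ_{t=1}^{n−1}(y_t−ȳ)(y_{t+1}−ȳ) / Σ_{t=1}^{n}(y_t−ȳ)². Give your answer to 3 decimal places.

Mean ȳ = (81.9 + 80.0 + 80.3 + 75.4 + 84.8 + 77.4 + 79.9 + 77.5)/8 = 79.6500
Deviations from mean: 2.2500, 0.3500, 0.6500, -4.2500, 5.1500, -2.2500, 0.2500, -2.1500
Σ(y_t−ȳ)(y_{t+1}−ȳ) = (0.7875) + (0.2275) + (-2.7625) + (-21.8875) + (-11.5875) + (-0.5625) + (-0.5375) = -36.3225
Denominator Σ(y_t−ȳ)² = 59.9400
r_1 = -36.3225 / 59.9400 = -0.606

-0.606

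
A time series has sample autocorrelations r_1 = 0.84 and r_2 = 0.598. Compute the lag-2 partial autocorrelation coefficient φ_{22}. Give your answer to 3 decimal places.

φ_{22} = (r_2 − r_1²) / (1 − r_1²)
r_1² = (0.84)² = 0.7056
Numerator = 0.598 − 0.7056 = -0.1076; denominator = 1 − 0.7056 = 0.2944
φ_{22} = -0.1076 / 0.2944 = -0.365

-0.365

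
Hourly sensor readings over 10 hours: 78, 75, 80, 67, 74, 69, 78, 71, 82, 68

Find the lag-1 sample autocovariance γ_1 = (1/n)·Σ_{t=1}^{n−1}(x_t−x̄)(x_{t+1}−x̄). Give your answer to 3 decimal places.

Mean x̄ = (78 + 75 + 80 + 67 + 74 + 69 + 78 + 71 + 82 + 68)/10 = 74.2000
Σ_{t=1}^{9}(x_t−x̄)(x_{t+1}−x̄) = -136.8400
γ_1 = -136.8400 / 10 = -13.684

-13.684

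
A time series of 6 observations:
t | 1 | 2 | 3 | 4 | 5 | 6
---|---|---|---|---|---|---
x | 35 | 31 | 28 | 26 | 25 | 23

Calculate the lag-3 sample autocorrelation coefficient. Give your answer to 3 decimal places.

-0.240

Mean x̄ = (35 + 31 + 28 + 26 + 25 + 23)/6 = 28.0000
Σ(x_t−x̄)(x_{t+3}−x̄) = (-14.0000) + (-9.0000) + (0.0000) = -23.0000
Denominator Σ(x_t−x̄)² = 96.0000
r_3 = -23.0000 / 96.0000 = -0.240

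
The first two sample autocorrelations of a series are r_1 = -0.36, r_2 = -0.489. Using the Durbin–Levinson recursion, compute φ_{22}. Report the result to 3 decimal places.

-0.711

φ_{22} = (r_2 − r_1²) / (1 − r_1²)
r_1² = (-0.36)² = 0.1296
Numerator = -0.489 − 0.1296 = -0.6186; denominator = 1 − 0.1296 = 0.8704
φ_{22} = -0.6186 / 0.8704 = -0.711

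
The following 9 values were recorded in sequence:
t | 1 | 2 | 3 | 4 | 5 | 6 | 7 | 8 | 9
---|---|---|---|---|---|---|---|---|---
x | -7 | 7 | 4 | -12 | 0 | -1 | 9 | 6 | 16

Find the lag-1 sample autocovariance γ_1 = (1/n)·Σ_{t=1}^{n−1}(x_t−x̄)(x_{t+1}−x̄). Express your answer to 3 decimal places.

Mean x̄ = (-7 + 7 + 4 − 12 + 0 − 1 + 9 + 6 + 16)/9 = 2.4444
Σ_{t=1}^{8}(x_t−x̄)(x_{t+1}−x̄) = 34.2469
γ_1 = 34.2469 / 9 = 3.805

3.805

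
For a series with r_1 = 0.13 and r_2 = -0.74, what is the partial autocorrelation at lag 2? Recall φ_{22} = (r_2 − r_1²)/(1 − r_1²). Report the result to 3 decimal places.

-0.770

φ_{22} = (r_2 − r_1²) / (1 − r_1²)
r_1² = (0.13)² = 0.0169
Numerator = -0.74 − 0.0169 = -0.7569; denominator = 1 − 0.0169 = 0.9831
φ_{22} = -0.7569 / 0.9831 = -0.770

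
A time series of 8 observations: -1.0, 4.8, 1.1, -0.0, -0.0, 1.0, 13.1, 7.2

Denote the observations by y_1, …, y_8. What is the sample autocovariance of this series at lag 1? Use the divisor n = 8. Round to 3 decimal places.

3.959

Mean ȳ = (-1.0 + 4.8 + 1.1 − 0.0 − 0.0 + 1.0 + 13.1 + 7.2)/8 = 3.2750
Deviations: -4.2750, 1.5250, -2.1750, -3.2750, -3.2750, -2.2750, 9.8250, 3.9250
Σ_{t=1}^{7}(y_t−ȳ)(y_{t+1}−ȳ) = 31.6744
γ_1 = 31.6744 / 8 = 3.959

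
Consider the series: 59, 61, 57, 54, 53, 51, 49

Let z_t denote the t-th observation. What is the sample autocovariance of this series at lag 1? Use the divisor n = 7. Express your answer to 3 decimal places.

Mean z̄ = (59 + 61 + 57 + 54 + 53 + 51 + 49)/7 = 54.8571
Deviations: 4.1429, 6.1429, 2.1429, -0.8571, -1.8571, -3.8571, -5.8571
Σ_{t=1}^{6}(z_t−z̄)(z_{t+1}−z̄) = 68.1224
γ_1 = 68.1224 / 7 = 9.732

9.732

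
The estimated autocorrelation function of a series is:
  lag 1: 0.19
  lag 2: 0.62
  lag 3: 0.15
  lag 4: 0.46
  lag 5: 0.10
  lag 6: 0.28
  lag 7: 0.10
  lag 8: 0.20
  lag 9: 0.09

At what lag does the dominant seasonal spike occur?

The largest autocorrelation is r_2 = 0.62, with weaker echoes at lags 4 (0.46), 6 (0.28) and 8 (0.20); the remaining lags stay at or below 0.19.
The dominant spike at lag 2 indicates a seasonal period of 2.

2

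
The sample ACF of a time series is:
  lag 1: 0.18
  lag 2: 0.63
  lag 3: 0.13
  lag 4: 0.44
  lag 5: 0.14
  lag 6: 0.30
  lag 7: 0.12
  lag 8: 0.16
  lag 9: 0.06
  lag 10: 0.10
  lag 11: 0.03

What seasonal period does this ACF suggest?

The largest autocorrelation is r_2 = 0.63, with weaker echoes at lags 4 (0.44) and 6 (0.30); the remaining lags stay at or below 0.18.
The dominant spike at lag 2 indicates a seasonal period of 2.

2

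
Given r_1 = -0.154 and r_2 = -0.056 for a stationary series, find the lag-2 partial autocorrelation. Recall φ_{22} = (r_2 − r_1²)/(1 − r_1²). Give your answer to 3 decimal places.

-0.082

φ_{22} = (r_2 − r_1²) / (1 − r_1²)
r_1² = (-0.154)² = 0.023716
Numerator = -0.056 − 0.0237 = -0.0797; denominator = 1 − 0.0237 = 0.9763
φ_{22} = -0.0797 / 0.9763 = -0.082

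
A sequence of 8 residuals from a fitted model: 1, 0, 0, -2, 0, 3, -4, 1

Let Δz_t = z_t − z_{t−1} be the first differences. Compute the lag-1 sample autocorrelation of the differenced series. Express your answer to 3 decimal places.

-0.587

First differences Δz: -1, 0, -2, 2, 3, -7, 5
Mean of differences = 0.0000
Numerator Σ(Δz_t−Δz̄)(Δz_{t+1}−Δz̄) = -54.0000
Denominator Σ(Δz_t−Δz̄)² = 92.0000
r_1(Δz) = -54.0000 / 92.0000 = -0.587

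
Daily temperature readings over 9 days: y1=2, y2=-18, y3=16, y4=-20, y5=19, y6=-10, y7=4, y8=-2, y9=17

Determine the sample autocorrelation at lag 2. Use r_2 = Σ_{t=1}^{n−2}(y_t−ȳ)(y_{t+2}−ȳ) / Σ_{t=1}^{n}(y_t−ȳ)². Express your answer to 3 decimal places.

Mean ȳ = (2 − 18 + 16 − 20 + 19 − 10 + 4 − 2 + 17)/9 = 0.8889
Σ(y_t−ȳ)(y_{t+2}−ȳ) = (16.7901) + (394.5679) + (273.6790) + (227.4568) + (56.3457) + (31.4568) + (50.1235) = 1050.4198
Denominator Σ(y_t−ȳ)² = 1746.8889
r_2 = 1050.4198 / 1746.8889 = 0.601

0.601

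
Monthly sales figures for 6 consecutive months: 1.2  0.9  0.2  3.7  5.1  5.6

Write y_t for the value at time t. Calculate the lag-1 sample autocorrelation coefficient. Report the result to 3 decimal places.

0.526

Mean ȳ = (1.2 + 0.9 + 0.2 + 3.7 + 5.1 + 5.6)/6 = 2.7833
Deviations from mean: -1.5833, -1.8833, -2.5833, 0.9167, 2.3167, 2.8167
Σ(y_t−ȳ)(y_{t+1}−ȳ) = (2.9819) + (4.8653) + (-2.3681) + (2.1236) + (6.5253) = 14.1281
Denominator Σ(y_t−ȳ)² = 26.8683
r_1 = 14.1281 / 26.8683 = 0.526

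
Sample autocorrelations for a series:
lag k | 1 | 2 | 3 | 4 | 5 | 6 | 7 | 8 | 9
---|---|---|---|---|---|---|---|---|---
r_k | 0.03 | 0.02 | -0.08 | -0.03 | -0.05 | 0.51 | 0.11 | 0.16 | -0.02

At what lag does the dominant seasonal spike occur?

The largest autocorrelation is r_6 = 0.51; the remaining lags stay at or below 0.16.
The dominant spike at lag 6 indicates a seasonal period of 6.

6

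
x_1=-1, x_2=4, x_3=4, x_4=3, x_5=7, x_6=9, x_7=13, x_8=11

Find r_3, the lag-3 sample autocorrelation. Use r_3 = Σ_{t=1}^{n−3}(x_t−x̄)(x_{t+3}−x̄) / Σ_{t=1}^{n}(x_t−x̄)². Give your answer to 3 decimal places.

-0.018

Mean x̄ = (-1 + 4 + 4 + 3 + 7 + 9 + 13 + 11)/8 = 6.2500
Deviations from mean: -7.2500, -2.2500, -2.2500, -3.2500, 0.7500, 2.7500, 6.7500, 4.7500
Σ(x_t−x̄)(x_{t+3}−x̄) = (23.5625) + (-1.6875) + (-6.1875) + (-21.9375) + (3.5625) = -2.6875
Denominator Σ(x_t−x̄)² = 149.5000
r_3 = -2.6875 / 149.5000 = -0.018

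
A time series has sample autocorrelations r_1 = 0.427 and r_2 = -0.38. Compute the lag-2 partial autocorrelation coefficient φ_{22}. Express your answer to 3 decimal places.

φ_{22} = (r_2 − r_1²) / (1 − r_1²)
r_1² = (0.427)² = 0.182329
Numerator = -0.38 − 0.1823 = -0.5623; denominator = 1 − 0.1823 = 0.8177
φ_{22} = -0.5623 / 0.8177 = -0.688

-0.688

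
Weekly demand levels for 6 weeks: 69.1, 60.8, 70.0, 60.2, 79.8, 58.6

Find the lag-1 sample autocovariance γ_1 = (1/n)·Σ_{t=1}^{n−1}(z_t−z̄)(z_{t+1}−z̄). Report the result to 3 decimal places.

Mean z̄ = (69.1 + 60.8 + 70.0 + 60.2 + 79.8 + 58.6)/6 = 66.4167
Σ_{t=1}^{5}(z_t−z̄)(z_{t+1}−z̄) = -245.2869
γ_1 = -245.2869 / 6 = -40.881

-40.881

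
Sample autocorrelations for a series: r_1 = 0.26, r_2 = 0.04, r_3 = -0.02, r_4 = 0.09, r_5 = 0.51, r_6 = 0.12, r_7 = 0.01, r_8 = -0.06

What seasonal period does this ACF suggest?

5

The largest autocorrelation is r_5 = 0.51; the remaining lags stay at or below 0.26. The elevated value at lag 1 (0.26), dropping to 0.04 at lag 2, reflects decaying short-term dependence rather than seasonality.
The dominant spike at lag 5 indicates a seasonal period of 5.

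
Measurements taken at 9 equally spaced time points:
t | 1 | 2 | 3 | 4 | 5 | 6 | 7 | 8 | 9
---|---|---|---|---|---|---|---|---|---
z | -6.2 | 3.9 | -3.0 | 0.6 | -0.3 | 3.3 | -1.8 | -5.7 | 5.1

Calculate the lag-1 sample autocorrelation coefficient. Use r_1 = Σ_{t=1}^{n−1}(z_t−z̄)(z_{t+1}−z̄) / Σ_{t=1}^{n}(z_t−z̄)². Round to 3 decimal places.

-0.487

Mean z̄ = (-6.2 + 3.9 − 3.0 + 0.6 − 0.3 + 3.3 − 1.8 − 5.7 + 5.1)/9 = -0.4556
Numerator Σ_{t=1}^{8}(z_t−z̄)(z_{t+1}−z̄) = -65.1742
Denominator Σ(z_t−z̄)² = 133.8622
r_1 = -65.1742 / 133.8622 = -0.487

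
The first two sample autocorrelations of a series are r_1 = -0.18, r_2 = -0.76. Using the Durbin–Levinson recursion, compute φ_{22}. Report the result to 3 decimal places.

-0.819

φ_{22} = (r_2 − r_1²) / (1 − r_1²)
r_1² = (-0.18)² = 0.0324
Numerator = -0.76 − 0.0324 = -0.7924; denominator = 1 − 0.0324 = 0.9676
φ_{22} = -0.7924 / 0.9676 = -0.819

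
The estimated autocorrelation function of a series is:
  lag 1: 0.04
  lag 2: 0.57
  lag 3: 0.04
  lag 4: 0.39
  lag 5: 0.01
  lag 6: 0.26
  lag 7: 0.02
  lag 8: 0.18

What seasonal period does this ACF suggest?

2

The largest autocorrelation is r_2 = 0.57, with weaker echoes at lags 4 (0.39), 6 (0.26) and 8 (0.18); the remaining lags stay at or below 0.04.
The dominant spike at lag 2 indicates a seasonal period of 2.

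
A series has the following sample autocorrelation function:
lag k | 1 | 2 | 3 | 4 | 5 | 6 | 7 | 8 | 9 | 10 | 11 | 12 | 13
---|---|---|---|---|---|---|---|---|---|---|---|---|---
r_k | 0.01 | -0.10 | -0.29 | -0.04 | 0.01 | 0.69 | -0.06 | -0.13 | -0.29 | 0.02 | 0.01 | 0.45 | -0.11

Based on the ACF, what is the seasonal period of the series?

The largest autocorrelation is r_6 = 0.69, with a weaker echo at lag 12 (0.45); the remaining lags stay at or below 0.02.
The dominant spike at lag 6 indicates a seasonal period of 6.

6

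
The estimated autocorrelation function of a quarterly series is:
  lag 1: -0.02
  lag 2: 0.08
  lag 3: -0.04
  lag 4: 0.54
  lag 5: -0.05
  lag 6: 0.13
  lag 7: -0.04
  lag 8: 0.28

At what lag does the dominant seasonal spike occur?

4

The largest autocorrelation is r_4 = 0.54, with a weaker echo at lag 8 (0.28); the remaining lags stay at or below 0.13.
The dominant spike at lag 4 indicates a seasonal period of 4.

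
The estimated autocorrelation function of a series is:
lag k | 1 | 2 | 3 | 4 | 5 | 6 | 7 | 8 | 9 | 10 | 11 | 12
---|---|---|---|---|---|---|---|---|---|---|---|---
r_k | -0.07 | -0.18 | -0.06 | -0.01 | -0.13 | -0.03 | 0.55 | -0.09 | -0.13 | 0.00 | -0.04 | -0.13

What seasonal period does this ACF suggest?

7

The largest autocorrelation is r_7 = 0.55; the remaining lags stay at or below 0.00.
The dominant spike at lag 7 indicates a seasonal period of 7.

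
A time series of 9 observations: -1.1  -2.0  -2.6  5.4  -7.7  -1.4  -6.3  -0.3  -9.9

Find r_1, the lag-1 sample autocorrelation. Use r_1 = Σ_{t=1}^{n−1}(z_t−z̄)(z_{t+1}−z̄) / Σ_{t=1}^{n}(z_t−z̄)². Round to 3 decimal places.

-0.452

Mean z̄ = (-1.1 − 2.0 − 2.6 + 5.4 − 7.7 − 1.4 − 6.3 − 0.3 − 9.9)/9 = -2.8778
Numerator Σ_{t=1}^{8}(z_t−z̄)(z_{t+1}−z̄) = -74.9205
Denominator Σ(z_t−z̄)² = 165.6356
r_1 = -74.9205 / 165.6356 = -0.452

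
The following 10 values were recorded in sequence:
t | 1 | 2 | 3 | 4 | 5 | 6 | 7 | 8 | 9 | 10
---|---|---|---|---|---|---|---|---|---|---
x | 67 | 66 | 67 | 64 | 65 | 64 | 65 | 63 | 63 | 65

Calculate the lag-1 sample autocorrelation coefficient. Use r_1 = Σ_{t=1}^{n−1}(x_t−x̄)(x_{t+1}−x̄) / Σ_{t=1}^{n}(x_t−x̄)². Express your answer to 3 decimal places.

Mean x̄ = (67 + 66 + 67 + 64 + 65 + 64 + 65 + 63 + 63 + 65)/10 = 64.9000
Numerator Σ_{t=1}^{9}(x_t−x̄)(x_{t+1}−x̄) = 5.6900
Denominator Σ(x_t−x̄)² = 18.9000
r_1 = 5.6900 / 18.9000 = 0.301

0.301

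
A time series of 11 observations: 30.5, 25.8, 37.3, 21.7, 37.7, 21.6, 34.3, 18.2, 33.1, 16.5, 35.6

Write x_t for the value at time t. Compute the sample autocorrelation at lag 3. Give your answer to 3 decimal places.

Mean x̄ = (30.5 + 25.8 + 37.3 + 21.7 + 37.7 + 21.6 + 34.3 + 18.2 + 33.1 + 16.5 + 35.6)/11 = 28.3909
Numerator Σ_{t=1}^{8}(x_t−x̄)(x_{t+3}−x̄) = -408.8475
Denominator Σ(x_t−x̄)² = 622.3891
r_3 = -408.8475 / 622.3891 = -0.657

-0.657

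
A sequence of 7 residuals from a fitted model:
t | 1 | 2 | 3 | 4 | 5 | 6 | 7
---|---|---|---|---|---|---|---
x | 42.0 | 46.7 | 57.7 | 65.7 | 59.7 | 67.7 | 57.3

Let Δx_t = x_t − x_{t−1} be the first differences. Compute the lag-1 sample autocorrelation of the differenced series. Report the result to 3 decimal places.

First differences Δx: 4.7, 11.0, 8.0, -6.0, 8.0, -10.4
Mean of differences = 2.5500
Numerator Σ(Δx_t−Δx̄)(Δx_{t+1}−Δx̄) = -99.5525
Denominator Σ(Δx_t−Δx̄)² = 376.2350
r_1(Δx) = -99.5525 / 376.2350 = -0.265

-0.265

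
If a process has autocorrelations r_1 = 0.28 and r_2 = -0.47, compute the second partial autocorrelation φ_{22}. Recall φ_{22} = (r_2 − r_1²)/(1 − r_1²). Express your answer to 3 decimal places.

φ_{22} = (r_2 − r_1²) / (1 − r_1²)
r_1² = (0.28)² = 0.0784
Numerator = -0.47 − 0.0784 = -0.5484; denominator = 1 − 0.0784 = 0.9216
φ_{22} = -0.5484 / 0.9216 = -0.595

-0.595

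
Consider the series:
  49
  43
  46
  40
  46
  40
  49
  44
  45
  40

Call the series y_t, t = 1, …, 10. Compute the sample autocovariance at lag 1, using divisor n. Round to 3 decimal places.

Mean ȳ = (49 + 43 + 46 + 40 + 46 + 40 + 49 + 44 + 45 + 40)/10 = 44.2000
Σ_{t=1}^{9}(y_t−ȳ)(y_{t+1}−ȳ) = -55.2400
γ_1 = -55.2400 / 10 = -5.524

-5.524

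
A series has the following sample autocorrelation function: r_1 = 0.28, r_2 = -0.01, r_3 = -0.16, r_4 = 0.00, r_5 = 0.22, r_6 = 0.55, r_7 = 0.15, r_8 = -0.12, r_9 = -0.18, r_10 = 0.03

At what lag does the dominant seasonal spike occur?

The largest autocorrelation is r_6 = 0.55; the remaining lags stay at or below 0.28.
The dominant spike at lag 6 indicates a seasonal period of 6.

6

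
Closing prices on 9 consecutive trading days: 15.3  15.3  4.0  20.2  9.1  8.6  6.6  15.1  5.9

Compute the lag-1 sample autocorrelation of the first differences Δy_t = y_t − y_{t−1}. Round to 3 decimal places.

-0.683

First differences Δy: 0.0, -11.3, 16.2, -11.1, -0.5, -2.0, 8.5, -9.2
Mean of differences = -1.1750
Numerator Σ(Δy_t−Δȳ)(Δy_{t+1}−Δȳ) = -453.1456
Denominator Σ(Δy_t−Δȳ)² = 663.4350
r_1(Δy) = -453.1456 / 663.4350 = -0.683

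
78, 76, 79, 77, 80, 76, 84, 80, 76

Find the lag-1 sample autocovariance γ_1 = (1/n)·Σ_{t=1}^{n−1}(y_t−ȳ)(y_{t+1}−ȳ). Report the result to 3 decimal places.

-1.763

Mean ȳ = (78 + 76 + 79 + 77 + 80 + 76 + 84 + 80 + 76)/9 = 78.4444
Σ_{t=1}^{8}(y_t−ȳ)(y_{t+1}−ȳ) = -15.8642
γ_1 = -15.8642 / 9 = -1.763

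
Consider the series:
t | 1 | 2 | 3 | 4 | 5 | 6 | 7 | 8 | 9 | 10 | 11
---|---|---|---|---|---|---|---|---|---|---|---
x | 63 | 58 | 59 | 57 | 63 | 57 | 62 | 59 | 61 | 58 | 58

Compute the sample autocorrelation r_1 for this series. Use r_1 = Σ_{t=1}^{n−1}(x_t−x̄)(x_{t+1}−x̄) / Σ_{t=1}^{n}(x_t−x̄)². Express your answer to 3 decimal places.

-0.549

Mean x̄ = (63 + 58 + 59 + 57 + 63 + 57 + 62 + 59 + 61 + 58 + 58)/11 = 59.5455
Numerator Σ_{t=1}^{10}(x_t−x̄)(x_{t+1}−x̄) = -28.9339
Denominator Σ(x_t−x̄)² = 52.7273
r_1 = -28.9339 / 52.7273 = -0.549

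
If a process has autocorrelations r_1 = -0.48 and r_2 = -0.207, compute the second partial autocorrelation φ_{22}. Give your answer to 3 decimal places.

-0.568

φ_{22} = (r_2 − r_1²) / (1 − r_1²)
r_1² = (-0.48)² = 0.2304
Numerator = -0.207 − 0.2304 = -0.4374; denominator = 1 − 0.2304 = 0.7696
φ_{22} = -0.4374 / 0.7696 = -0.568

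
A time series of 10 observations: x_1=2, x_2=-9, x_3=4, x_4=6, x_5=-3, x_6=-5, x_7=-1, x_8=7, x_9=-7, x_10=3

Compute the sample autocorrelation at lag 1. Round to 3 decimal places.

Mean x̄ = (2 − 9 + 4 + 6 − 3 − 5 − 1 + 7 − 7 + 3)/10 = -0.3000
Numerator Σ_{t=1}^{9}(x_t−x̄)(x_{t+1}−x̄) = -107.4900
Denominator Σ(x_t−x̄)² = 278.1000
r_1 = -107.4900 / 278.1000 = -0.387

-0.387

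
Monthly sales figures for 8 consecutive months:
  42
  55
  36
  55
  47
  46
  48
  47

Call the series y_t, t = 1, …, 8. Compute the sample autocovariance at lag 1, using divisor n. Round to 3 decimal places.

-27.125

Mean ȳ = (42 + 55 + 36 + 55 + 47 + 46 + 48 + 47)/8 = 47.0000
Deviations: -5.0000, 8.0000, -11.0000, 8.0000, 0.0000, -1.0000, 1.0000, 0.0000
Σ_{t=1}^{7}(y_t−ȳ)(y_{t+1}−ȳ) = -217.0000
γ_1 = -217.0000 / 8 = -27.125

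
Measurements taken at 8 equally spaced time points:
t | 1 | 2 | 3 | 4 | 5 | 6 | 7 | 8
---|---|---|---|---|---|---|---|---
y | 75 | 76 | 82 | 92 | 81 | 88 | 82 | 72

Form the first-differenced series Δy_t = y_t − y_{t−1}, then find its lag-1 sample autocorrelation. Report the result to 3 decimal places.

First differences Δy: 1, 6, 10, -11, 7, -6, -10
Mean of differences = -0.4286
Numerator Σ(Δy_t−Δȳ)(Δy_{t+1}−Δȳ) = -100.6122
Denominator Σ(Δy_t−Δȳ)² = 441.7143
r_1(Δy) = -100.6122 / 441.7143 = -0.228

-0.228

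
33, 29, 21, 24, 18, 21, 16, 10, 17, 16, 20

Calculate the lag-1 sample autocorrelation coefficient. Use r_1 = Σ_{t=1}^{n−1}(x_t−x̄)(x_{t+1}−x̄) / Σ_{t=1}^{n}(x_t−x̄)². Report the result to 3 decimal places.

Mean x̄ = (33 + 29 + 21 + 24 + 18 + 21 + 16 + 10 + 17 + 16 + 20)/11 = 20.4545
Numerator Σ_{t=1}^{10}(x_t−x̄)(x_{t+1}−x̄) = 201.4298
Denominator Σ(x_t−x̄)² = 410.7273
r_1 = 201.4298 / 410.7273 = 0.490

0.490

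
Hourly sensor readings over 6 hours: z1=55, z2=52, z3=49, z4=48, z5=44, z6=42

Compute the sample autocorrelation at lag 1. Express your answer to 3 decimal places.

0.473

Mean z̄ = (55 + 52 + 49 + 48 + 44 + 42)/6 = 48.3333
Deviations from mean: 6.6667, 3.6667, 0.6667, -0.3333, -4.3333, -6.3333
Σ(z_t−z̄)(z_{t+1}−z̄) = (24.4444) + (2.4444) + (-0.2222) + (1.4444) + (27.4444) = 55.5556
Denominator Σ(z_t−z̄)² = 117.3333
r_1 = 55.5556 / 117.3333 = 0.473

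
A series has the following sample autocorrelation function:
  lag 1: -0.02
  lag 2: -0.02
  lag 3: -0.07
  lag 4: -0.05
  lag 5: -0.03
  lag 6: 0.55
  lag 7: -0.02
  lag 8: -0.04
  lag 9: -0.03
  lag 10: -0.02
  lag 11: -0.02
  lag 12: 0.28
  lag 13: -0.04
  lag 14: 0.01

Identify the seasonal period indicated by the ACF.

6

The largest autocorrelation is r_6 = 0.55, with a weaker echo at lag 12 (0.28); the remaining lags stay at or below 0.01.
The dominant spike at lag 6 indicates a seasonal period of 6.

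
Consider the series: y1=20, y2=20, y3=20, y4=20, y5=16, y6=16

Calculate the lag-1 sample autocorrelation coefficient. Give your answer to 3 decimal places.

Mean ȳ = (20 + 20 + 20 + 20 + 16 + 16)/6 = 18.6667
Σ(y_t−ȳ)(y_{t+1}−ȳ) = (1.7778) + (1.7778) + (1.7778) + (-3.5556) + (7.1111) = 8.8889
Denominator Σ(y_t−ȳ)² = 21.3333
r_1 = 8.8889 / 21.3333 = 0.417

0.417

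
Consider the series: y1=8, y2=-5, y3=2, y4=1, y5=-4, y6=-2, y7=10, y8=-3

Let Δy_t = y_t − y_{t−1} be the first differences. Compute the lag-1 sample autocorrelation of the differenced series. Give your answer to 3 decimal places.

-0.393

First differences Δy: -13, 7, -1, -5, 2, 12, -13
Mean of differences = -1.5714
Numerator Σ(Δy_t−Δȳ)(Δy_{t+1}−Δȳ) = -213.8980
Denominator Σ(Δy_t−Δȳ)² = 543.7143
r_1(Δy) = -213.8980 / 543.7143 = -0.393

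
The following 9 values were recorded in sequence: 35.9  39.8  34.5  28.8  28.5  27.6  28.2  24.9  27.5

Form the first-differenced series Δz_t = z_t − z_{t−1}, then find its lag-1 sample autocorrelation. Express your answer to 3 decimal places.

First differences Δz: 3.9, -5.3, -5.7, -0.3, -0.9, 0.6, -3.3, 2.6
Mean of differences = -1.0500
Numerator Σ(Δz_t−Δz̄)(Δz_{t+1}−Δz̄) = -16.3275
Denominator Σ(Δz_t−Δz̄)² = 85.8800
r_1(Δz) = -16.3275 / 85.8800 = -0.190

-0.190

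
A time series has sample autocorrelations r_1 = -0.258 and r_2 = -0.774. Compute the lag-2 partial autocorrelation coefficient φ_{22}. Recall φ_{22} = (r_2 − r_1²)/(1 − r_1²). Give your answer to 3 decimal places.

-0.901

φ_{22} = (r_2 − r_1²) / (1 − r_1²)
r_1² = (-0.258)² = 0.066564
Numerator = -0.774 − 0.0666 = -0.8406; denominator = 1 − 0.0666 = 0.9334
φ_{22} = -0.8406 / 0.9334 = -0.901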